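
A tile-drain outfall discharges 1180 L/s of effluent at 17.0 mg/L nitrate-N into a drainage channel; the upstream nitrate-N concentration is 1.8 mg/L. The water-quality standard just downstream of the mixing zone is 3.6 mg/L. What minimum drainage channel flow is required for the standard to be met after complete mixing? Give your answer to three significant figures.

8780 L/s

Set C_mix = 3.6: (Q·1.800 + 1180·17.00) / (Q + 1180) = 3.6
→ Q = 1180·(17.00 − 3.6)/(3.6 − 1.800) = 8784 L/s.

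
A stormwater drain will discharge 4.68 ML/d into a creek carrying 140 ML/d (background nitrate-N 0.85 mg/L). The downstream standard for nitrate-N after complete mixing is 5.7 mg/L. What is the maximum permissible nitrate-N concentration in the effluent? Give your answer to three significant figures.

151 mg/L

At the limit, (Qr·Cr + Qe·Cₑ)/(Qr + Qe) = 5.7:
Cₑ = (144.7·5.7 − 140.0·0.8500) / 4.680 = 150.8 mg/L.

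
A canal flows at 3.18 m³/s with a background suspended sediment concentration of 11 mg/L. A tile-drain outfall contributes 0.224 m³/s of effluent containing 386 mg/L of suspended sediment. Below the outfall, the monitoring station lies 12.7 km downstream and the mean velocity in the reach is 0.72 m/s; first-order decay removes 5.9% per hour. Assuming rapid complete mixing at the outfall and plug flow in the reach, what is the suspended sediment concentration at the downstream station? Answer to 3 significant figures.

Mass balance: C = (3.180·11.00 + 0.2240·386.0) / 3.404 = 121.4/3.404 = 35.68 mg/L.
Travel time t = 12.7·1000 / 0.72 = 17640 s = 4.900 h.
5.9%/h lost → k = −ln(1 − 0.059) = 0.06081 h⁻¹.
Applying C = C₀e^(−kt): 35.68 × 0.7423 = 26.48 mg/L.

26.5 mg/L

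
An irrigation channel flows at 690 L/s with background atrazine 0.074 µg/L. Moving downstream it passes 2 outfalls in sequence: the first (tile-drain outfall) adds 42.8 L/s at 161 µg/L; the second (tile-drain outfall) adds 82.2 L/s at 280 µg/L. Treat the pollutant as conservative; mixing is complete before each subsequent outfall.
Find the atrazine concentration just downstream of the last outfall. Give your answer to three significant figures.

36.8 µg/L

Outfall 1: combined Q = 732.8 L/s; C = (690.0·0.07400 + 42.80·161.0)/732.8 = 9.473 µg/L.
Outfall 2: combined Q = 815.0 L/s; C = (732.8·9.473 + 82.20·280.0)/815.0 = 36.76 µg/L.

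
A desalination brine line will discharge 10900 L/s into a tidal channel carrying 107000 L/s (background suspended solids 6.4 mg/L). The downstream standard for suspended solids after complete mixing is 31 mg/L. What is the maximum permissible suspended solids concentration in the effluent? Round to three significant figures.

272 mg/L

At the limit, (Qr·Cr + Qe·Cₑ)/(Qr + Qe) = 31:
Cₑ = (117900·31 − 107000·6.400) / 10900 = 272.5 mg/L.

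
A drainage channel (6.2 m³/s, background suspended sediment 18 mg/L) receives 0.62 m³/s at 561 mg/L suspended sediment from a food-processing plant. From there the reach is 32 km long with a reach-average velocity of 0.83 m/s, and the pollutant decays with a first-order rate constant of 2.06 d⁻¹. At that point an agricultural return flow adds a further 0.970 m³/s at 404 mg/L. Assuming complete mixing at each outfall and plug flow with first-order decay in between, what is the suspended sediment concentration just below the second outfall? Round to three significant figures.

73.8 mg/L

Flow-weighted average: C = (6.200·18.00 + 0.6200·561.0) / 6.820 = 459.4/6.820 = 67.36 mg/L; combined flow 6.820 m³/s.
Travel time t = 32·1000 / 0.83 = 38550 s = 10.71 h.
Decay over the reach: 67.36·exp(−kt) = 67.36·0.3988 = 26.87 mg/L.
Second outfall: C = (6.820·26.87 + 0.9700·404.0)/7.790 = 73.83 mg/L.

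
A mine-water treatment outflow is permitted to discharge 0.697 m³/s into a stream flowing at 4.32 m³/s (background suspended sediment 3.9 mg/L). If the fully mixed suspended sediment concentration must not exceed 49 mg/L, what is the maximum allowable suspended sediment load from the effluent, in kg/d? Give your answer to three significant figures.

19800 kg/d

Mass balance at the limit: 4.320·3.900 + 0.6970·Cₑ = 5.017·49 → Cₑ = 328.5 mg/L.
Load = 0.6970 m³/s × 328.5 g/m³ × 86 400 s/d = 19780 kg/d.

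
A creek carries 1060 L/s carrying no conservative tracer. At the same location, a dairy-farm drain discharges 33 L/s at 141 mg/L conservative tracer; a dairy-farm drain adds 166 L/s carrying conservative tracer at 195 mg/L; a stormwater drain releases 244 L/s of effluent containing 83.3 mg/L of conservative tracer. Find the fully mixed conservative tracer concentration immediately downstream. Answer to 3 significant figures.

38.2 mg/L

Flow-weighted average: C = (1060·0 + 33.00·141.0 + 166.0·195.0 + 244.0·83.30) / 1503 = 57350/1503 = 38.16 mg/L.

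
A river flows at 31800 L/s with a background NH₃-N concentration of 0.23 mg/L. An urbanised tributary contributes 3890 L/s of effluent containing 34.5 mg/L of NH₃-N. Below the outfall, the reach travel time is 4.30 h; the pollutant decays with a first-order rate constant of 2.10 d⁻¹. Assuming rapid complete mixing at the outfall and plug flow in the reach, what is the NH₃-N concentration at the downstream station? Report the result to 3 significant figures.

Mixed concentration C = ΣQC/ΣQ = (31800·0.2300 + 3890·34.50) / 35690 = 141500/35690 = 3.965 mg/L.
Applying C = C₀e^(−kt): 3.965 × 0.6864 = 2.722 mg/L.

2.72 mg/L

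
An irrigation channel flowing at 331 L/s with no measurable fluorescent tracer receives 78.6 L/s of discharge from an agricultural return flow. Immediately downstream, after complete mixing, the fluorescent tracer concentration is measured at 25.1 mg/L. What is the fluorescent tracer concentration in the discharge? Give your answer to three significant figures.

131 mg/L

Mass balance: 331.0·0 + 78.60·Cₑ = 409.6·25.10
→ Cₑ = (409.6·25.10 − 331.0·0) / 78.60 = 130.8 mg/L.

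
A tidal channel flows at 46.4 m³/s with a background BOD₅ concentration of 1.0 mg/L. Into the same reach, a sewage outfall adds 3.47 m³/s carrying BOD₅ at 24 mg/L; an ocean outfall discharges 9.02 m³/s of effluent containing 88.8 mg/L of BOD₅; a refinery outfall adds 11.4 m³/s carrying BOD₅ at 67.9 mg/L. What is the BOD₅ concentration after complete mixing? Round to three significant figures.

24.3 mg/L

Mass balance: C = (46.40·1.000 + 3.470·24.00 + 9.020·88.80 + 11.40·67.90) / 70.29 = 1705/70.29 = 24.25 mg/L.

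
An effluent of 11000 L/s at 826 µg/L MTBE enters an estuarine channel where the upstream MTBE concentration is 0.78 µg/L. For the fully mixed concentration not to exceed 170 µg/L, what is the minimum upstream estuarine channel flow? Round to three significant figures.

Set C_mix = 170: (Q·0.7800 + 11000·826.0) / (Q + 11000) = 170
→ Q = 11000·(826.0 − 170)/(170 − 0.7800) = 42640 L/s.

42600 L/s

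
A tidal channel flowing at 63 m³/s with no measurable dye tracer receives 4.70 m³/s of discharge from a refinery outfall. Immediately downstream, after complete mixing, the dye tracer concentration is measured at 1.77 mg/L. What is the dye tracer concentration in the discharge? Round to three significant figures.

Mass balance: 63.00·0 + 4.700·Cₑ = 67.70·1.770
→ Cₑ = (67.70·1.770 − 63.00·0) / 4.700 = 25.50 mg/L.

25.5 mg/L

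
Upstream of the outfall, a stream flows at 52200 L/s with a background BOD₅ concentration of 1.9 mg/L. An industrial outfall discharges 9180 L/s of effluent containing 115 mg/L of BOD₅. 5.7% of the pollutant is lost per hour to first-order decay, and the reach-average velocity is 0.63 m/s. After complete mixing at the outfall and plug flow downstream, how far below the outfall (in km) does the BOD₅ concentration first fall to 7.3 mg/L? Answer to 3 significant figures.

Conservation of mass: C = (52200·1.900 + 9180·115.0) / 61380 = 1155000/61380 = 18.82 mg/L.
5.7%/h lost → k = −ln(1 − 0.057) = 0.05869 h⁻¹.
Set 18.82·exp(−k·t) = 7.3 → t = ln(18.82/7.3)/k = 58080 s = 16.13 h.
Distance = v·t = 0.63·58080 = 36590 m = 36.59 km.

36.6 km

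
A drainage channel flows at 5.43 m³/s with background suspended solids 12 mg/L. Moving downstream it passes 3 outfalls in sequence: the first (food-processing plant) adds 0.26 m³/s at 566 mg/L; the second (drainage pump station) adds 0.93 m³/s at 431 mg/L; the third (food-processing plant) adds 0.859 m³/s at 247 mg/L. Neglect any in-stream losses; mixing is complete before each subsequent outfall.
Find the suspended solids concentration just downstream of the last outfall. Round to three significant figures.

110 mg/L

Outfall 1: combined Q = 5.690 m³/s; C = (5.430·12.00 + 0.2600·566.0)/5.690 = 37.31 mg/L.
Outfall 2: combined Q = 6.620 m³/s; C = (5.690·37.31 + 0.9300·431.0)/6.620 = 92.62 mg/L.
Outfall 3: combined Q = 7.479 m³/s; C = (6.620·92.62 + 0.8590·247.0)/7.479 = 110.4 mg/L.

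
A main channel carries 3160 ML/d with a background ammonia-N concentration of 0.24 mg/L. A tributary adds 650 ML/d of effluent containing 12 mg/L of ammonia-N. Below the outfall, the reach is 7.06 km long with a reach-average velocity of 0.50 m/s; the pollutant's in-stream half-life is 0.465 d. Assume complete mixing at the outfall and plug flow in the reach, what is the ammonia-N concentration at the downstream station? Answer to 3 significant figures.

Conservation of mass: C = (3160·0.2400 + 650.0·12.00) / 3810 = 8558/3810 = 2.246 mg/L.
Travel time t = 7.06·1000 / 0.50 = 14120 s = 3.922 h.
Half-life 0.465 d → k = ln 2 / 0.465 = 1.491 d⁻¹.
Applying C = C₀e^(−kt): 2.246 × 0.7838 = 1.761 mg/L.

1.76 mg/L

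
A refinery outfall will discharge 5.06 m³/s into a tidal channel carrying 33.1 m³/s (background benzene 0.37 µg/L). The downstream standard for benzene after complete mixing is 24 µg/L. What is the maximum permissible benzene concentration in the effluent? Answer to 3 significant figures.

179 µg/L

At the limit, (Qr·Cr + Qe·Cₑ)/(Qr + Qe) = 24:
Cₑ = (38.16·24 − 33.10·0.3700) / 5.060 = 178.6 µg/L.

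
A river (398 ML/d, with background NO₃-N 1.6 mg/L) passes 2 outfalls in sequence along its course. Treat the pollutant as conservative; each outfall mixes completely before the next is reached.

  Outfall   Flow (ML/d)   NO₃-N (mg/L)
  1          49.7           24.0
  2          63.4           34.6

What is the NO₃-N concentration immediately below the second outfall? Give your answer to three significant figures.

7.87 mg/L

Below outfall 1: Q → 447.7 ML/d, C = (398.0·1.600 + 49.70·24.00)/447.7 = 4.087 mg/L.
Below outfall 2: Q → 511.1 ML/d, C = (447.7·4.087 + 63.40·34.60)/511.1 = 7.872 mg/L.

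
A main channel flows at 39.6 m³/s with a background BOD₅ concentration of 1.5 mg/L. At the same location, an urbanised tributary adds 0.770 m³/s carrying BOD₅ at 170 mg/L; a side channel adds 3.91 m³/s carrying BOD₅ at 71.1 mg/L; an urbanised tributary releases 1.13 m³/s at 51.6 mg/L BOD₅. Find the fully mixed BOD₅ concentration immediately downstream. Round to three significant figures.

11.6 mg/L

Flow-weighted average: C = (39.60·1.500 + 0.7700·170.0 + 3.910·71.10 + 1.130·51.60) / 45.41 = 526.6/45.41 = 11.60 mg/L.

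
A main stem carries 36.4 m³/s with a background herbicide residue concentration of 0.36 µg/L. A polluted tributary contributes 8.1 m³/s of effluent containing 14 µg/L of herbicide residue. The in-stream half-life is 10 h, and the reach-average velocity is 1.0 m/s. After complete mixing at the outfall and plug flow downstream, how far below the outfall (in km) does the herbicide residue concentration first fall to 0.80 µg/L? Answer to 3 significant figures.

After mixing, C = (36.40·0.3600 + 8.100·14.00) / 44.50 = 126.5/44.50 = 2.843 µg/L.
Half-life 10 h → k = ln 2 / 10 = 0.06931 h⁻¹ = 1.664 d⁻¹.
Set 2.843·exp(−k·t) = 0.80 → t = ln(2.843/0.80)/k = 65850 s = 18.29 h.
Distance = v·t = 1.0·65850 = 65850 m = 65.85 km.

65.9 km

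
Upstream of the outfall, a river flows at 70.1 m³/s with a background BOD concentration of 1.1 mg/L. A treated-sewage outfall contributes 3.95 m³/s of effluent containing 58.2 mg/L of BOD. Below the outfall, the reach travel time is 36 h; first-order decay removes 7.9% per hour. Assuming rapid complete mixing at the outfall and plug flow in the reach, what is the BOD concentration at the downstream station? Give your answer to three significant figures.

0.214 mg/L

After mixing, C = (70.10·1.100 + 3.950·58.20) / 74.05 = 307.0/74.05 = 4.146 mg/L.
7.9%/h lost → k = −ln(1 − 0.079) = 0.08230 h⁻¹.
Applying C = C₀e^(−kt): 4.146 × 0.05168 = 0.2143 mg/L.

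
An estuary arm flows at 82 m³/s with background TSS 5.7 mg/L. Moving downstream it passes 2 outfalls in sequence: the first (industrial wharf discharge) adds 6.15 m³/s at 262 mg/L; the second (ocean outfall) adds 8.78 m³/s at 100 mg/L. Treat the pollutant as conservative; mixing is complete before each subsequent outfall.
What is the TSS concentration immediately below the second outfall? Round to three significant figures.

30.5 mg/L

After outfall 1: Q = 82.00 + 6.150 = 88.15 m³/s; C = (82.00·5.700 + 6.150·262.0)/88.15 = 23.58 mg/L.
After outfall 2: Q = 88.15 + 8.780 = 96.93 m³/s; C = (88.15·23.58 + 8.780·100.0)/96.93 = 30.50 mg/L.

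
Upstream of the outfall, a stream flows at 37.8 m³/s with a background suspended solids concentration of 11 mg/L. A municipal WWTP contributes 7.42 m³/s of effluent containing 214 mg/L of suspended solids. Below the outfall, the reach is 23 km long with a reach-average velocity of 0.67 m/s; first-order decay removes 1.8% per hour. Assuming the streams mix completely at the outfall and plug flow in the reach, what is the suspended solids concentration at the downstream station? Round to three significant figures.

After mixing, C = (37.80·11.00 + 7.420·214.0) / 45.22 = 2004/45.22 = 44.31 mg/L.
Travel time t = 23·1000 / 0.67 = 34330 s = 9.536 h.
1.8%/h lost → k = −ln(1 − 0.018) = 0.01816 h⁻¹.
After decay, C = 44.31 × e^(−kt) = 44.31 × 0.8410 = 37.26 mg/L.

37.3 mg/L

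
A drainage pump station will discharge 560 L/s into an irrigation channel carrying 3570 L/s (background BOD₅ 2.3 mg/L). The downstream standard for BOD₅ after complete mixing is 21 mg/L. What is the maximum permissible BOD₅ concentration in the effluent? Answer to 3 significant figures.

At the limit, (Qr·Cr + Qe·Cₑ)/(Qr + Qe) = 21:
Cₑ = (4130·21 − 3570·2.300) / 560.0 = 140.2 mg/L.

140 mg/L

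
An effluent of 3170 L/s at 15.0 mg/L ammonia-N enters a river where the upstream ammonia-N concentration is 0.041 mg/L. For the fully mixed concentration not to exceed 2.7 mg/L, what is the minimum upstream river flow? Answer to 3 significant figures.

Set C_mix = 2.7: (Q·0.04100 + 3170·15.00) / (Q + 3170) = 2.7
→ Q = 3170·(15.00 − 2.7)/(2.7 − 0.04100) = 14660 L/s.

14700 L/s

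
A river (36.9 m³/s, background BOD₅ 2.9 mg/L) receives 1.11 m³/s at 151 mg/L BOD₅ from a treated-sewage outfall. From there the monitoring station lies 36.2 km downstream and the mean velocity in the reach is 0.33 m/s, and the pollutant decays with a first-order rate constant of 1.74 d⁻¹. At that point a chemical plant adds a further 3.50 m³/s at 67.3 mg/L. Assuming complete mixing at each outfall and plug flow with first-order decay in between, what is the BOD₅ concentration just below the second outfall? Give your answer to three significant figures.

6.40 mg/L

Flow-weighted average: C = (36.90·2.900 + 1.110·151.0) / 38.01 = 274.6/38.01 = 7.225 mg/L; combined flow 38.01 m³/s.
Travel time t = 36.2·1000 / 0.33 = 109700 s = 30.47 h.
Applying C = C₀e^(−kt): 7.225 × 0.1098 = 0.7932 mg/L.
At the second outfall, C = (38.01·0.7932 + 3.500·67.30) / (38.01 + 3.500) = 6.401 mg/L.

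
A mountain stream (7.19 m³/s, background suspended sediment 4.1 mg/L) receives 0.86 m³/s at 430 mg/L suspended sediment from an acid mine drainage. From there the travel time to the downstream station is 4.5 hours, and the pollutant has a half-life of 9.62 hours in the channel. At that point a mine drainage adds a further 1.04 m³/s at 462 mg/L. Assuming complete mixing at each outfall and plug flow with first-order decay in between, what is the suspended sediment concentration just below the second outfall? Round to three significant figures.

Mixed concentration C = ΣQC/ΣQ = (7.190·4.100 + 0.8600·430.0) / 8.050 = 399.3/8.050 = 49.60 mg/L; combined flow 8.050 m³/s.
Half-life 9.62 h → k = ln 2 / 9.62 = 0.07205 h⁻¹ = 1.729 d⁻¹.
After decay, C = 49.60 × e^(−kt) = 49.60 × 0.7231 = 35.86 mg/L.
At the second outfall, C = (8.050·35.86 + 1.040·462.0) / (8.050 + 1.040) = 84.62 mg/L.

84.6 mg/L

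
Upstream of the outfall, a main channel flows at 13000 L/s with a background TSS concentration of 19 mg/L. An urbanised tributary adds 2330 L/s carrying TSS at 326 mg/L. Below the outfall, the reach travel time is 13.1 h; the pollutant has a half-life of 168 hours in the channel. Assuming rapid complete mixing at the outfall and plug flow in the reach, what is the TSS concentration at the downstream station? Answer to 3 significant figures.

Mass balance: C = (13000·19.00 + 2330·326.0) / 15330 = 1007000/15330 = 65.66 mg/L.
Half-life 168 h → k = ln 2 / 168 = 0.004126 h⁻¹ = 0.09902 d⁻¹.
Applying C = C₀e^(−kt): 65.66 × 0.9474 = 62.21 mg/L.

62.2 mg/L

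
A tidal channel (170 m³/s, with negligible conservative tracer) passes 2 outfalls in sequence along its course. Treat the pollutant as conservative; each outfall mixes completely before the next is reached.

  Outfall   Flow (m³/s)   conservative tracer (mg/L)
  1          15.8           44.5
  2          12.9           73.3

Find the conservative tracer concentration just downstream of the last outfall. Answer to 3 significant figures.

8.30 mg/L

After outfall 1: Q = 170.0 + 15.80 = 185.8 m³/s; C = (170.0·0 + 15.80·44.50)/185.8 = 3.784 mg/L.
After outfall 2: Q = 185.8 + 12.90 = 198.7 m³/s; C = (185.8·3.784 + 12.90·73.30)/198.7 = 8.297 mg/L.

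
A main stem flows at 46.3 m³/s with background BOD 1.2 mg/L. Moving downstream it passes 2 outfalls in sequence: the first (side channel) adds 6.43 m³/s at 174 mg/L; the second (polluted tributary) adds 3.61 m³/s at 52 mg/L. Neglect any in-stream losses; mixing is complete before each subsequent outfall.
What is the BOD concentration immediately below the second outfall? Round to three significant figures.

24.2 mg/L

Below outfall 1: Q → 52.73 m³/s, C = (46.30·1.200 + 6.430·174.0)/52.73 = 22.27 mg/L.
Below outfall 2: Q → 56.34 m³/s, C = (52.73·22.27 + 3.610·52.00)/56.34 = 24.18 mg/L.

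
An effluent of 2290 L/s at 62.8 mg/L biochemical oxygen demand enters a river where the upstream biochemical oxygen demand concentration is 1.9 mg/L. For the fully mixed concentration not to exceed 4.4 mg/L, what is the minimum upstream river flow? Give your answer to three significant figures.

Set C_mix = 4.4: (Q·1.900 + 2290·62.80) / (Q + 2290) = 4.4
→ Q = 2290·(62.80 − 4.4)/(4.4 − 1.900) = 53490 L/s.

53500 L/s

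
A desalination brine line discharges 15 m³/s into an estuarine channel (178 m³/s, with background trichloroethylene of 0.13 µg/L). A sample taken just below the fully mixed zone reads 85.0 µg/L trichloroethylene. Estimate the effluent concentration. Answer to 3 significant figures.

Mass balance: 178.0·0.1300 + 15.00·Cₑ = 193.0·85.00
→ Cₑ = (193.0·85.00 − 178.0·0.1300) / 15.00 = 1092 µg/L.

1090 µg/L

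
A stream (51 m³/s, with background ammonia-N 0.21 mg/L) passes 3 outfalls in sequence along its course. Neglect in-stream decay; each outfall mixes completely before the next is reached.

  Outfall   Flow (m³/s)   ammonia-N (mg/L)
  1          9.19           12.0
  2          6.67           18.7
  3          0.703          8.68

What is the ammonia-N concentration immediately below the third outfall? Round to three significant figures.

After outfall 1: Q = 51.00 + 9.190 = 60.19 m³/s; C = (51.00·0.2100 + 9.190·12.00)/60.19 = 2.010 mg/L.
After outfall 2: Q = 60.19 + 6.670 = 66.86 m³/s; C = (60.19·2.010 + 6.670·18.70)/66.86 = 3.675 mg/L.
After outfall 3: Q = 66.86 + 0.7030 = 67.56 m³/s; C = (66.86·3.675 + 0.7030·8.680)/67.56 = 3.727 mg/L.

3.73 mg/L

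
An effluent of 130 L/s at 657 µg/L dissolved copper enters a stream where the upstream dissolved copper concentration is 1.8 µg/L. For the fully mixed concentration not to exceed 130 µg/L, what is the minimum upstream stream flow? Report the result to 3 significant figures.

Set C_mix = 130: (Q·1.800 + 130.0·657.0) / (Q + 130.0) = 130
→ Q = 130.0·(657.0 − 130)/(130 − 1.800) = 534.4 L/s.

534 L/s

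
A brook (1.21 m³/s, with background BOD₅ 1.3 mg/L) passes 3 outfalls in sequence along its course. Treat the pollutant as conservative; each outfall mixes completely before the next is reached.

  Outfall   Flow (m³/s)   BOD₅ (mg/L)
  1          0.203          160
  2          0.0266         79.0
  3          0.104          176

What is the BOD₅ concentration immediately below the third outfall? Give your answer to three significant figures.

35.3 mg/L

Outfall 1: combined Q = 1.413 m³/s; C = (1.210·1.300 + 0.2030·160.0)/1.413 = 24.10 mg/L.
Outfall 2: combined Q = 1.440 m³/s; C = (1.413·24.10 + 0.02660·79.00)/1.440 = 25.11 mg/L.
Outfall 3: combined Q = 1.544 m³/s; C = (1.440·25.11 + 0.1040·176.0)/1.544 = 35.28 mg/L.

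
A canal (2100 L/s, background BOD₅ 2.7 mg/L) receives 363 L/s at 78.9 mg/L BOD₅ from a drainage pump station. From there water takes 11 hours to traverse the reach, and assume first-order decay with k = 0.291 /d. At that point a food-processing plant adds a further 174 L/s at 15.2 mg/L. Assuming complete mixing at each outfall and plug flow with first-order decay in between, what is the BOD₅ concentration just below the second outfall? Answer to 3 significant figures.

12.4 mg/L

Mass balance: C = (2100·2.700 + 363.0·78.90) / 2463 = 34310/2463 = 13.93 mg/L; combined flow 2463 L/s.
Applying C = C₀e^(−kt): 13.93 × 0.8751 = 12.19 mg/L.
Second outfall: C = (2463·12.19 + 174.0·15.20)/2637 = 12.39 mg/L.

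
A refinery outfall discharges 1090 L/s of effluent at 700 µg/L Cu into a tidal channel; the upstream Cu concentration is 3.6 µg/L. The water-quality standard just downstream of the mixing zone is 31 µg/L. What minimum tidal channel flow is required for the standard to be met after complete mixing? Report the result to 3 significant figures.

Set C_mix = 31: (Q·3.600 + 1090·700.0) / (Q + 1090) = 31
→ Q = 1090·(700.0 − 31)/(31 − 3.600) = 26610 L/s.

26600 L/s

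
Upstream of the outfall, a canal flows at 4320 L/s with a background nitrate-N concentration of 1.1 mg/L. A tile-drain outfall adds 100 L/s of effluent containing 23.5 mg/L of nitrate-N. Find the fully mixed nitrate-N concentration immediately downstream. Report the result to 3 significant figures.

1.61 mg/L

Mixed concentration C = ΣQC/ΣQ = (4320·1.100 + 100.0·23.50) / 4420 = 7102/4420 = 1.607 mg/L.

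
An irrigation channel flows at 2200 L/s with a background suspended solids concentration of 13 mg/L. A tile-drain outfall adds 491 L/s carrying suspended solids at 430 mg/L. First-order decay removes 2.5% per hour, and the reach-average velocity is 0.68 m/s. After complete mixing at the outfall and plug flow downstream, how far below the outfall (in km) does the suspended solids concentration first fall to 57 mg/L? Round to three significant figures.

After mixing, C = (2200·13.00 + 491.0·430.0) / 2691 = 239700/2691 = 89.09 mg/L.
2.5%/h lost → k = −ln(1 − 0.025) = 0.02532 h⁻¹.
Set 89.09·exp(−k·t) = 57 → t = ln(89.09/57)/k = 63500 s = 17.64 h.
Distance = v·t = 0.68·63500 = 43180 m = 43.18 km.

43.2 km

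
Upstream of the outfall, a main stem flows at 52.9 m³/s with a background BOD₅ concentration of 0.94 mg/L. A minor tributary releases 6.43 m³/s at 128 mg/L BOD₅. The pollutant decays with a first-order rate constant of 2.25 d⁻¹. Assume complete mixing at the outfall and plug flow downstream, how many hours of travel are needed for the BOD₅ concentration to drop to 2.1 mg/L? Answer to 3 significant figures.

Mixed concentration C = ΣQC/ΣQ = (52.90·0.9400 + 6.430·128.0) / 59.33 = 872.8/59.33 = 14.71 mg/L.
14.71·exp(−k·t) = 2.1 → t = ln(14.71/2.1)/k = 74750 s = 20.76 h.

20.8 h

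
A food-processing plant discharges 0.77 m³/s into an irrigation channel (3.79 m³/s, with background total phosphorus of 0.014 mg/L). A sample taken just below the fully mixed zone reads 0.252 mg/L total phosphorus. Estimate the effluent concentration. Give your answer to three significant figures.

Mass balance: 3.790·0.01400 + 0.7700·Cₑ = 4.560·0.2520
→ Cₑ = (4.560·0.2520 − 3.790·0.01400) / 0.7700 = 1.423 mg/L.

1.42 mg/L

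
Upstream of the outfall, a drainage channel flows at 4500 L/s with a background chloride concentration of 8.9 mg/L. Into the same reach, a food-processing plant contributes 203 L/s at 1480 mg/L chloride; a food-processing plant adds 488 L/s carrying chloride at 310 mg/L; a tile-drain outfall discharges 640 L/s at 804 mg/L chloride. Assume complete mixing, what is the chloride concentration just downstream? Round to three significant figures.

173 mg/L

Flow-weighted average: C = (4500·8.900 + 203.0·1480 + 488.0·310.0 + 640.0·804.0) / 5831 = 1006000/5831 = 172.6 mg/L.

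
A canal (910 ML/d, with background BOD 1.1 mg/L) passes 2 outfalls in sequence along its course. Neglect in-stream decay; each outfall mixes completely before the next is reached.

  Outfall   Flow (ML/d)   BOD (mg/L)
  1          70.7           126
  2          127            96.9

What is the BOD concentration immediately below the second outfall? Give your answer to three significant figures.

Outfall 1: combined Q = 980.7 ML/d; C = (910.0·1.100 + 70.70·126.0)/980.7 = 10.10 mg/L.
Outfall 2: combined Q = 1108 ML/d; C = (980.7·10.10 + 127.0·96.90)/1108 = 20.06 mg/L.

20.1 mg/L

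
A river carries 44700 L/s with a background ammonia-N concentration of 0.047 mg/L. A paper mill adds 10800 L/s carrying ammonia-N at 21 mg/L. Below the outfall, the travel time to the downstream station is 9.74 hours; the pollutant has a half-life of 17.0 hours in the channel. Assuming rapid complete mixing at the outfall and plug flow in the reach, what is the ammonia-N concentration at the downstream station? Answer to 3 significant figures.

2.77 mg/L

Flow-weighted average: C = (44700·0.04700 + 10800·21.00) / 55500 = 228900/55500 = 4.124 mg/L.
Half-life 17.0 h → k = ln 2 / 17.0 = 0.04077 h⁻¹ = 0.9786 d⁻¹.
After decay, C = 4.124 × e^(−kt) = 4.124 × 0.6722 = 2.773 mg/L.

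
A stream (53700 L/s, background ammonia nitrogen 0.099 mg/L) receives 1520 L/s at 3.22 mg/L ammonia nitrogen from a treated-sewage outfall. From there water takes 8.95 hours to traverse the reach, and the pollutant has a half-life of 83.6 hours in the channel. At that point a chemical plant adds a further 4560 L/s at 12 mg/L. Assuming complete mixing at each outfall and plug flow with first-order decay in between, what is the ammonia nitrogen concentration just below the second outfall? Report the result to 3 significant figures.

After mixing, C = (53700·0.09900 + 1520·3.220) / 55220 = 10210/55220 = 0.1849 mg/L; combined flow 55220 L/s.
Half-life 83.6 h → k = ln 2 / 83.6 = 0.008291 h⁻¹ = 0.1990 d⁻¹.
After decay, C = 0.1849 × e^(−kt) = 0.1849 × 0.9285 = 0.1717 mg/L.
Second outfall: C = (55220·0.1717 + 4560·12.00)/59780 = 1.074 mg/L.

1.07 mg/L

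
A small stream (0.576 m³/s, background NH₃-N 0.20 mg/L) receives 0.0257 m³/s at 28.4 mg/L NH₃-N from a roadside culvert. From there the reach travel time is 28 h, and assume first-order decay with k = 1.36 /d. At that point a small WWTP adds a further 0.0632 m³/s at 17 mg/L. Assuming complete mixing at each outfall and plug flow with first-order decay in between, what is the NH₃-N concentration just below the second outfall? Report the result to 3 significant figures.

1.88 mg/L

Conservation of mass: C = (0.5760·0.2000 + 0.02570·28.40) / 0.6017 = 0.8451/0.6017 = 1.404 mg/L; combined flow 0.6017 m³/s.
After decay, C = 1.404 × e^(−kt) = 1.404 × 0.2046 = 0.2874 mg/L.
At the second outfall, C = (0.6017·0.2874 + 0.06320·17.00) / (0.6017 + 0.06320) = 1.876 mg/L.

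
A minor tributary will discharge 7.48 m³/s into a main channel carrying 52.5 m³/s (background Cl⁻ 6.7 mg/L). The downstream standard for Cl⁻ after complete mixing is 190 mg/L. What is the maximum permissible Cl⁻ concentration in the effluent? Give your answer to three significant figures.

At the limit, (Qr·Cr + Qe·Cₑ)/(Qr + Qe) = 190:
Cₑ = (59.98·190 − 52.50·6.700) / 7.480 = 1477 mg/L.

1480 mg/L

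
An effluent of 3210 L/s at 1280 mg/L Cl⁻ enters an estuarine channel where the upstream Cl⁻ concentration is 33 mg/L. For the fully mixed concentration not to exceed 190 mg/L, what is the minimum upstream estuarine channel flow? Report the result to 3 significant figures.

Set C_mix = 190: (Q·33.00 + 3210·1280) / (Q + 3210) = 190
→ Q = 3210·(1280 − 190)/(190 − 33.00) = 22290 L/s.

22300 L/s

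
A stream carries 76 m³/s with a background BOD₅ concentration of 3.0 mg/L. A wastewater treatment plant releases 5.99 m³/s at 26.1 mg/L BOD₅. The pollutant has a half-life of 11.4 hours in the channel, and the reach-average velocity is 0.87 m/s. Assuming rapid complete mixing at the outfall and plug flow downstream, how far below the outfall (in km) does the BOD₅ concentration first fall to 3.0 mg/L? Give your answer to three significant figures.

23.0 km

Flow-weighted average: C = (76.00·3.000 + 5.990·26.10) / 81.99 = 384.3/81.99 = 4.688 mg/L.
Half-life 11.4 h → k = ln 2 / 11.4 = 0.06080 h⁻¹ = 1.459 d⁻¹.
Set 4.688·exp(−k·t) = 3.0 → t = ln(4.688/3.0)/k = 26430 s = 7.340 h.
Distance = v·t = 0.87·26430 = 22990 m = 22.99 km.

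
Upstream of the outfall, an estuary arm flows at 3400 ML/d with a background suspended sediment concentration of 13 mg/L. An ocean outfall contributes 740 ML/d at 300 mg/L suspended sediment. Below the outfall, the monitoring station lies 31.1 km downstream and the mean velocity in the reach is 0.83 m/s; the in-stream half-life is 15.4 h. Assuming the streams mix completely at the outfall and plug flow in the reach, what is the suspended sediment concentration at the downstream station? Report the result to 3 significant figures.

After mixing, C = (3400·13.00 + 740.0·300.0) / 4140 = 266200/4140 = 64.30 mg/L.
Travel time t = 31.1·1000 / 0.83 = 37470 s = 10.41 h.
Half-life 15.4 h → k = ln 2 / 15.4 = 0.04501 h⁻¹ = 1.080 d⁻¹.
First-order decay: C = 64.30·exp(−k·t) = 64.30·0.6260 = 40.25 mg/L.

40.2 mg/L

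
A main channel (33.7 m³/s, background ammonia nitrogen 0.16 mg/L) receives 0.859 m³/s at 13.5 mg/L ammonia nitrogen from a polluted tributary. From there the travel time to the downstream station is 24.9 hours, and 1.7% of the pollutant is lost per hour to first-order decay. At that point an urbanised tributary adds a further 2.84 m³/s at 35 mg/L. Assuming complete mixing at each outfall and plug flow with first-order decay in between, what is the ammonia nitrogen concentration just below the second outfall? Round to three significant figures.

2.95 mg/L

After mixing, C = (33.70·0.1600 + 0.8590·13.50) / 34.56 = 16.99/34.56 = 0.4916 mg/L; combined flow 34.56 m³/s.
1.7%/h lost → k = −ln(1 − 0.017) = 0.01715 h⁻¹.
First-order decay: C = 0.4916·exp(−k·t) = 0.4916·0.6525 = 0.3208 mg/L.
At the second outfall, C = (34.56·0.3208 + 2.840·35.00) / (34.56 + 2.840) = 2.954 mg/L.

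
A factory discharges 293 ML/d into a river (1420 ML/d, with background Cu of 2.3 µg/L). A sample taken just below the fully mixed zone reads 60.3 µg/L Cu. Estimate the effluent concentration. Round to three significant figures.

Mass balance: 1420·2.300 + 293.0·Cₑ = 1713·60.30
→ Cₑ = (1713·60.30 − 1420·2.300) / 293.0 = 341.4 µg/L.

341 µg/L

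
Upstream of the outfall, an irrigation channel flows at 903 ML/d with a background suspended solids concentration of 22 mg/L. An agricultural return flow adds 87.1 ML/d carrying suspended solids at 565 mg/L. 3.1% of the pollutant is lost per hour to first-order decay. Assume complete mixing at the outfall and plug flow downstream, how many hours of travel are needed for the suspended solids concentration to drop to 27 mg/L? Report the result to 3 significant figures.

30.1 h

Conservation of mass: C = (903.0·22.00 + 87.10·565.0) / 990.1 = 69080/990.1 = 69.77 mg/L.
3.1%/h lost → k = −ln(1 − 0.031) = 0.03149 h⁻¹.
69.77·exp(−k·t) = 27 → t = ln(69.77/27)/k = 108500 s = 30.15 h.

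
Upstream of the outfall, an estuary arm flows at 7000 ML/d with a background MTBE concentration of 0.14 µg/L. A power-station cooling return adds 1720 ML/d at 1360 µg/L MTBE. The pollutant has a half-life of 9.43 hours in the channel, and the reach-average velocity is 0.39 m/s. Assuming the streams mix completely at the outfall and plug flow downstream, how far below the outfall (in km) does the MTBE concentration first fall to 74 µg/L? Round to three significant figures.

24.6 km

Mass balance: C = (7000·0.1400 + 1720·1360) / 8720 = 2340000/8720 = 268.4 µg/L.
Half-life 9.43 h → k = ln 2 / 9.43 = 0.07350 h⁻¹ = 1.764 d⁻¹.
Set 268.4·exp(−k·t) = 74 → t = ln(268.4/74)/k = 63100 s = 17.53 h.
Distance = v·t = 0.39·63100 = 24610 m = 24.61 km.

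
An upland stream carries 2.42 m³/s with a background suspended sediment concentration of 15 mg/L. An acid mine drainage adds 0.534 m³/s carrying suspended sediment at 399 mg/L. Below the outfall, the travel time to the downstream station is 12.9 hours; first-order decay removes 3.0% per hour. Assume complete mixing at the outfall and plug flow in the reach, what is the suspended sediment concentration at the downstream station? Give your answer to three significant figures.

Mixed concentration C = ΣQC/ΣQ = (2.420·15.00 + 0.5340·399.0) / 2.954 = 249.4/2.954 = 84.42 mg/L.
3.0%/h lost → k = −ln(1 − 0.03) = 0.03046 h⁻¹.
After decay, C = 84.42 × e^(−kt) = 84.42 × 0.6751 = 56.99 mg/L.

57.0 mg/L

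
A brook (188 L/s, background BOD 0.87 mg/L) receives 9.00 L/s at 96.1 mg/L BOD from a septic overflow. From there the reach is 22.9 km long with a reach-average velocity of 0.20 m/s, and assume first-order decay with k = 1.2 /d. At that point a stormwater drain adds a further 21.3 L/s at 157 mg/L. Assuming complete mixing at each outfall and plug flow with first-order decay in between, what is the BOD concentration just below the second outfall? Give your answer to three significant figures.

16.3 mg/L

Conservation of mass: C = (188.0·0.8700 + 9.000·96.10) / 197.0 = 1028/197.0 = 5.221 mg/L; combined flow 197.0 L/s.
Travel time t = 22.9·1000 / 0.20 = 114500 s = 31.81 h.
Applying C = C₀e^(−kt): 5.221 × 0.2039 = 1.064 mg/L.
At the second outfall, C = (197.0·1.064 + 21.30·157.0) / (197.0 + 21.30) = 16.28 mg/L.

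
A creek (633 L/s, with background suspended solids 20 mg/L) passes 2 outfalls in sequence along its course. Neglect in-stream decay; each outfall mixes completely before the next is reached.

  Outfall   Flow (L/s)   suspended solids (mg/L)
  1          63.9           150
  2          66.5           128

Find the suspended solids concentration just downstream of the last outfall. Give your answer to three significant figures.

40.3 mg/L

Below outfall 1: Q → 696.9 L/s, C = (633.0·20.00 + 63.90·150.0)/696.9 = 31.92 mg/L.
Below outfall 2: Q → 763.4 L/s, C = (696.9·31.92 + 66.50·128.0)/763.4 = 40.29 mg/L.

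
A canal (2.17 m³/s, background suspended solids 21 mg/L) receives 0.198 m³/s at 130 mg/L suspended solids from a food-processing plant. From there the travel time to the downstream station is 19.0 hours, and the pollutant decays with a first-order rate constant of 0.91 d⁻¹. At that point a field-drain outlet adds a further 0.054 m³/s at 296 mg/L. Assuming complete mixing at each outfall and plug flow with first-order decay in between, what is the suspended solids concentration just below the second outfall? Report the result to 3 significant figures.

20.9 mg/L

Mixed concentration C = ΣQC/ΣQ = (2.170·21.00 + 0.1980·130.0) / 2.368 = 71.31/2.368 = 30.11 mg/L; combined flow 2.368 m³/s.
First-order decay: C = 30.11·exp(−k·t) = 30.11·0.4865 = 14.65 mg/L.
At the second outfall, C = (2.368·14.65 + 0.05400·296.0) / (2.368 + 0.05400) = 20.92 mg/L.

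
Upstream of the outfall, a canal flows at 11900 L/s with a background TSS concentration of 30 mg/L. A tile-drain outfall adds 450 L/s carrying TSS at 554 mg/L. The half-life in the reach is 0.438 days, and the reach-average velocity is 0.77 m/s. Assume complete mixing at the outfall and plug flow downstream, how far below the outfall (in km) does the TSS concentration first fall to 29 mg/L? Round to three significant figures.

Conservation of mass: C = (11900·30.00 + 450.0·554.0) / 12350 = 606300/12350 = 49.09 mg/L.
Half-life 0.438 d → k = ln 2 / 0.438 = 1.583 d⁻¹.
Set 49.09·exp(−k·t) = 29 → t = ln(49.09/29)/k = 28740 s = 7.984 h.
Distance = v·t = 0.77·28740 = 22130 m = 22.13 km.

22.1 km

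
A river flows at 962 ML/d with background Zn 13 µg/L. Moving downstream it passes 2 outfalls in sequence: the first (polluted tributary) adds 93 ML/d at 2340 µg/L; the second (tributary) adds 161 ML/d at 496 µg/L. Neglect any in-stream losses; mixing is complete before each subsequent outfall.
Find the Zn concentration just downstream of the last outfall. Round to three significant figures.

Outfall 1: combined Q = 1055 ML/d; C = (962.0·13.00 + 93.00·2340)/1055 = 218.1 µg/L.
Outfall 2: combined Q = 1216 ML/d; C = (1055·218.1 + 161.0·496.0)/1216 = 254.9 µg/L.

255 µg/L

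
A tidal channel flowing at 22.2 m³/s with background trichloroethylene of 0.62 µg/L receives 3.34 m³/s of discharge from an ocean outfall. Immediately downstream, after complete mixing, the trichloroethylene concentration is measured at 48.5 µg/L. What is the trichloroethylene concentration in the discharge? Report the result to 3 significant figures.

367 µg/L

Mass balance: 22.20·0.6200 + 3.340·Cₑ = 25.54·48.50
→ Cₑ = (25.54·48.50 − 22.20·0.6200) / 3.340 = 366.7 µg/L.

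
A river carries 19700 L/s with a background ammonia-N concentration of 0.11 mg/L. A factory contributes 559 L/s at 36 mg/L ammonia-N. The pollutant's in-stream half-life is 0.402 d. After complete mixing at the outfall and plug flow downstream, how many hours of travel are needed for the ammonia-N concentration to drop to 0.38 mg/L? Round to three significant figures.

Mixed concentration C = ΣQC/ΣQ = (19700·0.1100 + 559.0·36.00) / 20260 = 22290/20260 = 1.100 mg/L.
Half-life 0.402 d → k = ln 2 / 0.402 = 1.724 d⁻¹.
1.100·exp(−k·t) = 0.38 → t = ln(1.100/0.38)/k = 53270 s = 14.80 h.

14.8 h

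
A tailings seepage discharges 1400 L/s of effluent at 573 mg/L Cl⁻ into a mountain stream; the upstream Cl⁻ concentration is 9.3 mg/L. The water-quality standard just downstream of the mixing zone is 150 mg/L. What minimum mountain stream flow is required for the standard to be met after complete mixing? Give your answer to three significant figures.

4210 L/s

Set C_mix = 150: (Q·9.300 + 1400·573.0) / (Q + 1400) = 150
→ Q = 1400·(573.0 − 150)/(150 − 9.300) = 4209 L/s.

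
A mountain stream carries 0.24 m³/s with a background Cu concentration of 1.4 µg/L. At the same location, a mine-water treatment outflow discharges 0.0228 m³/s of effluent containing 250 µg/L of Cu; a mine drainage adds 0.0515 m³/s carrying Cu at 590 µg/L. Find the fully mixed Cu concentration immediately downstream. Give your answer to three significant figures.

Conservation of mass: C = (0.2400·1.400 + 0.02280·250.0 + 0.05150·590.0) / 0.3143 = 36.42/0.3143 = 115.9 µg/L.

116 µg/L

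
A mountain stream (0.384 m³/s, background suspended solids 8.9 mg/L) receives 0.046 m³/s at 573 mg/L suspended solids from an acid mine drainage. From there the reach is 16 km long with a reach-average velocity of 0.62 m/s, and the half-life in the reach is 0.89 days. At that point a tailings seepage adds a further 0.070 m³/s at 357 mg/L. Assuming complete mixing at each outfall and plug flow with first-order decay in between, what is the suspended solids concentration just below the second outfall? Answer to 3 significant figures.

97.2 mg/L

Mixed concentration C = ΣQC/ΣQ = (0.3840·8.900 + 0.04600·573.0) / 0.4300 = 29.78/0.4300 = 69.25 mg/L; combined flow 0.4300 m³/s.
Travel time t = 16·1000 / 0.62 = 25810 s = 7.168 h.
Half-life 0.89 d → k = ln 2 / 0.89 = 0.7788 d⁻¹.
After decay, C = 69.25 × e^(−kt) = 69.25 × 0.7925 = 54.87 mg/L.
At the second outfall, C = (0.4300·54.87 + 0.07000·357.0) / (0.4300 + 0.07000) = 97.17 mg/L.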